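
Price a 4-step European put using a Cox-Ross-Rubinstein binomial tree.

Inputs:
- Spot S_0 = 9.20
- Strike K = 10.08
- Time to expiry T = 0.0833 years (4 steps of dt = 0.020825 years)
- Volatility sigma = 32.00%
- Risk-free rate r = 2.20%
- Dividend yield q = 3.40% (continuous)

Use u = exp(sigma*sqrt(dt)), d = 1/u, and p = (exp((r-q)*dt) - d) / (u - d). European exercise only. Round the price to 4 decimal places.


dt = T/N = 0.020825
u = exp(sigma*sqrt(dt)) = 1.047262; d = 1/u = 0.954871
p = (exp((r-q)*dt) - d) / (u - d) = 0.485753
Discount per step: exp(-r*dt) = 0.999542
Stock lattice S(k, i) with i counting down-moves:
  k=0: S(0,0) = 9.2000
  k=1: S(1,0) = 9.6348; S(1,1) = 8.7848
  k=2: S(2,0) = 10.0902; S(2,1) = 9.2000; S(2,2) = 8.3884
  k=3: S(3,0) = 10.5670; S(3,1) = 9.6348; S(3,2) = 8.7848; S(3,3) = 8.0098
  k=4: S(4,0) = 11.0665; S(4,1) = 10.0902; S(4,2) = 9.2000; S(4,3) = 8.3884; S(4,4) = 7.6483
Terminal payoffs V(N, i) = max(K - S_T, 0):
  V(4,0) = 0.000000; V(4,1) = 0.000000; V(4,2) = 0.880000; V(4,3) = 1.691633; V(4,4) = 2.431662
Backward induction: V(k, i) = exp(-r*dt) * [p * V(k+1, i) + (1-p) * V(k+1, i+1)].
  V(3,0) = exp(-r*dt) * [p*0.000000 + (1-p)*0.000000] = 0.000000
  V(3,1) = exp(-r*dt) * [p*0.000000 + (1-p)*0.880000] = 0.452330
  V(3,2) = exp(-r*dt) * [p*0.880000 + (1-p)*1.691633] = 1.296785
  V(3,3) = exp(-r*dt) * [p*1.691633 + (1-p)*2.431662] = 2.071241
  V(2,0) = exp(-r*dt) * [p*0.000000 + (1-p)*0.452330] = 0.232503
  V(2,1) = exp(-r*dt) * [p*0.452330 + (1-p)*1.296785] = 0.886183
  V(2,2) = exp(-r*dt) * [p*1.296785 + (1-p)*2.071241] = 1.694271
  V(1,0) = exp(-r*dt) * [p*0.232503 + (1-p)*0.886183] = 0.568395
  V(1,1) = exp(-r*dt) * [p*0.886183 + (1-p)*1.694271] = 1.301144
  V(0,0) = exp(-r*dt) * [p*0.568395 + (1-p)*1.301144] = 0.944776

Answer: Price = V(0,0) = 0.9448


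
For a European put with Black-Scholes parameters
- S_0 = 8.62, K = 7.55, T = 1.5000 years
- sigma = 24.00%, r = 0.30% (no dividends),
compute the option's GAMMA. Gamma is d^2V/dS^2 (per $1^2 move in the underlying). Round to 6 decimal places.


d1 = 0.6131805000; d2 = 0.3192417308
phi(d1) = 0.3305710399; exp(-qT) = 1.0000000000; exp(-rT) = 0.9955101098
Gamma = exp(-qT) * phi(d1) / (S * sigma * sqrt(T)) = 1.0000000000 * 0.3305710399 / (8.6200 * 0.2400 * 1.2247448714) = 0.130467

Answer: Gamma = 0.130467


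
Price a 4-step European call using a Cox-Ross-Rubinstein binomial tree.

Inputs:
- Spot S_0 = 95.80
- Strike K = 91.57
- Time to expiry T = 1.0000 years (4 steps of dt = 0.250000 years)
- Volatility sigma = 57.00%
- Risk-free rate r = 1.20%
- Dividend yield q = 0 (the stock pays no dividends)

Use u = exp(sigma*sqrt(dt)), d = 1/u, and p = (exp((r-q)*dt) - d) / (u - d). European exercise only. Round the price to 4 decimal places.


Answer: Price = V(0,0) = 23.0971

Derivation:
dt = T/N = 0.250000
u = exp(sigma*sqrt(dt)) = 1.329762; d = 1/u = 0.752014
p = (exp((r-q)*dt) - d) / (u - d) = 0.434429
Discount per step: exp(-r*dt) = 0.997004
Stock lattice S(k, i) with i counting down-moves:
  k=0: S(0,0) = 95.8000
  k=1: S(1,0) = 127.3912; S(1,1) = 72.0430
  k=2: S(2,0) = 169.4000; S(2,1) = 95.8000; S(2,2) = 54.1773
  k=3: S(3,0) = 225.2617; S(3,1) = 127.3912; S(3,2) = 72.0430; S(3,3) = 40.7421
  k=4: S(4,0) = 299.5444; S(4,1) = 169.4000; S(4,2) = 95.8000; S(4,3) = 54.1773; S(4,4) = 30.6387
Terminal payoffs V(N, i) = max(S_T - K, 0):
  V(4,0) = 207.974409; V(4,1) = 77.829984; V(4,2) = 4.230000; V(4,3) = 0.000000; V(4,4) = 0.000000
Backward induction: V(k, i) = exp(-r*dt) * [p * V(k+1, i) + (1-p) * V(k+1, i+1)].
  V(3,0) = exp(-r*dt) * [p*207.974409 + (1-p)*77.829984] = 133.965964
  V(3,1) = exp(-r*dt) * [p*77.829984 + (1-p)*4.230000] = 36.095501
  V(3,2) = exp(-r*dt) * [p*4.230000 + (1-p)*0.000000] = 1.832129
  V(3,3) = exp(-r*dt) * [p*0.000000 + (1-p)*0.000000] = 0.000000
  V(2,0) = exp(-r*dt) * [p*133.965964 + (1-p)*36.095501] = 78.377759
  V(2,1) = exp(-r*dt) * [p*36.095501 + (1-p)*1.832129] = 16.667047
  V(2,2) = exp(-r*dt) * [p*1.832129 + (1-p)*0.000000] = 0.793545
  V(1,0) = exp(-r*dt) * [p*78.377759 + (1-p)*16.667047] = 43.345723
  V(1,1) = exp(-r*dt) * [p*16.667047 + (1-p)*0.793545] = 7.666417
  V(0,0) = exp(-r*dt) * [p*43.345723 + (1-p)*7.666417] = 23.097138


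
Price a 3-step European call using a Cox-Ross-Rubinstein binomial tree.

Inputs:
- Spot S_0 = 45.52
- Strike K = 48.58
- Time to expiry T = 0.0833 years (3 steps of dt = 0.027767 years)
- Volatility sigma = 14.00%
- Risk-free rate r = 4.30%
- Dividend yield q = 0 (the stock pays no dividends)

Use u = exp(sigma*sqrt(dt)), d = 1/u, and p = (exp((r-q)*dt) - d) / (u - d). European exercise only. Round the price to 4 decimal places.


dt = T/N = 0.027767
u = exp(sigma*sqrt(dt)) = 1.023603; d = 1/u = 0.976941
p = (exp((r-q)*dt) - d) / (u - d) = 0.519771
Discount per step: exp(-r*dt) = 0.998807
Stock lattice S(k, i) with i counting down-moves:
  k=0: S(0,0) = 45.5200
  k=1: S(1,0) = 46.5944; S(1,1) = 44.4704
  k=2: S(2,0) = 47.6942; S(2,1) = 45.5200; S(2,2) = 43.4449
  k=3: S(3,0) = 48.8199; S(3,1) = 46.5944; S(3,2) = 44.4704; S(3,3) = 42.4432
Terminal payoffs V(N, i) = max(S_T - K, 0):
  V(3,0) = 0.239889; V(3,1) = 0.000000; V(3,2) = 0.000000; V(3,3) = 0.000000
Backward induction: V(k, i) = exp(-r*dt) * [p * V(k+1, i) + (1-p) * V(k+1, i+1)].
  V(2,0) = exp(-r*dt) * [p*0.239889 + (1-p)*0.000000] = 0.124539
  V(2,1) = exp(-r*dt) * [p*0.000000 + (1-p)*0.000000] = 0.000000
  V(2,2) = exp(-r*dt) * [p*0.000000 + (1-p)*0.000000] = 0.000000
  V(1,0) = exp(-r*dt) * [p*0.124539 + (1-p)*0.000000] = 0.064654
  V(1,1) = exp(-r*dt) * [p*0.000000 + (1-p)*0.000000] = 0.000000
  V(0,0) = exp(-r*dt) * [p*0.064654 + (1-p)*0.000000] = 0.033565

Answer: Price = V(0,0) = 0.0336


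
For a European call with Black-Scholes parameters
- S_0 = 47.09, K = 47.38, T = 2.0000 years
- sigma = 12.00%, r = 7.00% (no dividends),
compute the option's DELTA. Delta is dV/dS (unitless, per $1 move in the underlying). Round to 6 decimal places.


Answer: Delta = 0.808841

Derivation:
d1 = 0.8736331713; d2 = 0.7039275438
phi(d1) = 0.2723803096; exp(-qT) = 1.0000000000; exp(-rT) = 0.8693582354
N(d1) = 0.8088409722
Delta = exp(-qT) * N(d1) = 1.0000000000 * 0.8088409722 = 0.808841


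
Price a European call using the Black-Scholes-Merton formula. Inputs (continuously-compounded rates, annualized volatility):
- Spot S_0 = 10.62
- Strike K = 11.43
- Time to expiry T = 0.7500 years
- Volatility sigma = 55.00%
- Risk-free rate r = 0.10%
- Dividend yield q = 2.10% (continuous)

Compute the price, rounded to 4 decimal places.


d1 = (ln(S/K) + (r - q + 0.5*sigma^2) * T) / (sigma * sqrt(T)) = 0.05235000
d2 = d1 - sigma * sqrt(T) = -0.42396397
exp(-rT) = 0.99925028; exp(-qT) = 0.98437338
C = S_0 * exp(-qT) * N(d1) - K * exp(-rT) * N(d2)
N(d1) = 0.52087509; N(d2) = 0.33579605
C = 10.6200 * 0.98437338 * 0.52087509 - 11.4300 * 0.99925028 * 0.33579605 = 1.6100

Answer: Price = 1.6100


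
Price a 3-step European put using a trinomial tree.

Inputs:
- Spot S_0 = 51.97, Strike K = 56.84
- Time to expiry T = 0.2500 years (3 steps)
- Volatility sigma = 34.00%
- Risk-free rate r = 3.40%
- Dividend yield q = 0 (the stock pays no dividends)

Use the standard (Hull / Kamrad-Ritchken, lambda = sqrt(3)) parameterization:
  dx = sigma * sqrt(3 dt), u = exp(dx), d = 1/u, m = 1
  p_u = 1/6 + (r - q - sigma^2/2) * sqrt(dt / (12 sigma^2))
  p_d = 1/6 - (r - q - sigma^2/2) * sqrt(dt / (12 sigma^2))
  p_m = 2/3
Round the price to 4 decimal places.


dt = T/N = 0.083333; dx = sigma*sqrt(3*dt) = 0.170000
u = exp(dx) = 1.185305; d = 1/u = 0.843665
p_u = 0.160833, p_m = 0.666667, p_d = 0.172500
Discount per step: exp(-r*dt) = 0.997171
Stock lattice S(k, j) with j the centered position index:
  k=0: S(0,+0) = 51.9700
  k=1: S(1,-1) = 43.8453; S(1,+0) = 51.9700; S(1,+1) = 61.6003
  k=2: S(2,-2) = 36.9907; S(2,-1) = 43.8453; S(2,+0) = 51.9700; S(2,+1) = 61.6003; S(2,+2) = 73.0151
  k=3: S(3,-3) = 31.2078; S(3,-2) = 36.9907; S(3,-1) = 43.8453; S(3,+0) = 51.9700; S(3,+1) = 61.6003; S(3,+2) = 73.0151; S(3,+3) = 86.5452
Terminal payoffs V(N, j) = max(K - S_T, 0):
  V(3,-3) = 25.632245; V(3,-2) = 19.849296; V(3,-1) = 12.994739; V(3,+0) = 4.870000; V(3,+1) = 0.000000; V(3,+2) = 0.000000; V(3,+3) = 0.000000
Backward induction: V(k, j) = exp(-r*dt) * [p_u * V(k+1, j+1) + p_m * V(k+1, j) + p_d * V(k+1, j-1)]
  V(2,-2) = exp(-r*dt) * [p_u*12.994739 + p_m*19.849296 + p_d*25.632245] = 19.688550
  V(2,-1) = exp(-r*dt) * [p_u*4.870000 + p_m*12.994739 + p_d*19.849296] = 12.834007
  V(2,+0) = exp(-r*dt) * [p_u*0.000000 + p_m*4.870000 + p_d*12.994739] = 5.472731
  V(2,+1) = exp(-r*dt) * [p_u*0.000000 + p_m*0.000000 + p_d*4.870000] = 0.837698
  V(2,+2) = exp(-r*dt) * [p_u*0.000000 + p_m*0.000000 + p_d*0.000000] = 0.000000
  V(1,-1) = exp(-r*dt) * [p_u*5.472731 + p_m*12.834007 + p_d*19.688550] = 12.796170
  V(1,+0) = exp(-r*dt) * [p_u*0.837698 + p_m*5.472731 + p_d*12.834007] = 5.980116
  V(1,+1) = exp(-r*dt) * [p_u*0.000000 + p_m*0.837698 + p_d*5.472731] = 1.498260
  V(0,+0) = exp(-r*dt) * [p_u*1.498260 + p_m*5.980116 + p_d*12.796170] = 6.416847

Answer: Price = V(0,0) = 6.4168


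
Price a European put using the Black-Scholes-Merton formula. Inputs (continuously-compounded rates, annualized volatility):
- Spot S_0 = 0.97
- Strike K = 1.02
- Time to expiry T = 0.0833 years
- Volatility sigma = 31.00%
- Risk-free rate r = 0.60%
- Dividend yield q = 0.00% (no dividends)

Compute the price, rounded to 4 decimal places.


Answer: Price = 0.0656

Derivation:
d1 = (ln(S/K) + (r - q + 0.5*sigma^2) * T) / (sigma * sqrt(T)) = -0.51144247
d2 = d1 - sigma * sqrt(T) = -0.60091386
exp(-rT) = 0.99950032; exp(-qT) = 1.00000000
P = K * exp(-rT) * N(-d2) - S_0 * exp(-qT) * N(-d1)
N(-d1) = 0.69547937; N(-d2) = 0.72605132
P = 1.0200 * 0.99950032 * 0.72605132 - 0.9700 * 1.00000000 * 0.69547937 = 0.0656


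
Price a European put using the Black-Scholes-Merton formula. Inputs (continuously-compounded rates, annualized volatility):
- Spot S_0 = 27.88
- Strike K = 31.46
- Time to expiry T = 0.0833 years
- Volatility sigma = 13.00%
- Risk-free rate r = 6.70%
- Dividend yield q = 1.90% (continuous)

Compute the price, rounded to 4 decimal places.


d1 = (ln(S/K) + (r - q + 0.5*sigma^2) * T) / (sigma * sqrt(T)) = -3.09446211
d2 = d1 - sigma * sqrt(T) = -3.13198237
exp(-rT) = 0.99443445; exp(-qT) = 0.99841855
P = K * exp(-rT) * N(-d2) - S_0 * exp(-qT) * N(-d1)
N(-d1) = 0.99901415; N(-d2) = 0.99913185
P = 31.4600 * 0.99443445 * 0.99913185 - 27.8800 * 0.99841855 * 0.99901415 = 3.4493

Answer: Price = 3.4493


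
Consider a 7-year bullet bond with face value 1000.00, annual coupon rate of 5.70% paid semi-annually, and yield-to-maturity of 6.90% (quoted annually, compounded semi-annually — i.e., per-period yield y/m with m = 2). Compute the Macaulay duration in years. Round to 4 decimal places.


Coupon per period c = face * coupon_rate / m = 28.500000
Periods per year m = 2; per-period yield y/m = 0.034500
Number of cashflows N = 14
Cashflows (t years, CF_t, discount factor 1/(1+y/m)^(m*t), PV):
  t = 0.5000: CF_t = 28.500000, DF = 0.966651, PV = 27.549541
  t = 1.0000: CF_t = 28.500000, DF = 0.934413, PV = 26.630779
  t = 1.5000: CF_t = 28.500000, DF = 0.903251, PV = 25.742657
  t = 2.0000: CF_t = 28.500000, DF = 0.873128, PV = 24.884154
  t = 2.5000: CF_t = 28.500000, DF = 0.844010, PV = 24.054281
  t = 3.0000: CF_t = 28.500000, DF = 0.815863, PV = 23.252084
  t = 3.5000: CF_t = 28.500000, DF = 0.788654, PV = 22.476640
  t = 4.0000: CF_t = 28.500000, DF = 0.762353, PV = 21.727057
  t = 4.5000: CF_t = 28.500000, DF = 0.736929, PV = 21.002472
  t = 5.0000: CF_t = 28.500000, DF = 0.712353, PV = 20.302051
  t = 5.5000: CF_t = 28.500000, DF = 0.688596, PV = 19.624989
  t = 6.0000: CF_t = 28.500000, DF = 0.665632, PV = 18.970506
  t = 6.5000: CF_t = 28.500000, DF = 0.643433, PV = 18.337850
  t = 7.0000: CF_t = 1028.500000, DF = 0.621975, PV = 639.701495
Price P = sum_t PV_t = 934.256557
Macaulay numerator sum_t t * PV_t:
  t * PV_t at t = 0.5000: 13.774770
  t * PV_t at t = 1.0000: 26.630779
  t * PV_t at t = 1.5000: 38.613986
  t * PV_t at t = 2.0000: 49.768308
  t * PV_t at t = 2.5000: 60.135703
  t * PV_t at t = 3.0000: 69.756253
  t * PV_t at t = 3.5000: 78.668241
  t * PV_t at t = 4.0000: 86.908227
  t * PV_t at t = 4.5000: 94.511122
  t * PV_t at t = 5.0000: 101.510254
  t * PV_t at t = 5.5000: 107.937438
  t * PV_t at t = 6.0000: 113.823037
  t * PV_t at t = 6.5000: 119.196027
  t * PV_t at t = 7.0000: 4477.910468
Macaulay duration D = (sum_t t * PV_t) / P = 5439.144615 / 934.256557 = 5.821896

Answer: Macaulay duration = 5.8219 years


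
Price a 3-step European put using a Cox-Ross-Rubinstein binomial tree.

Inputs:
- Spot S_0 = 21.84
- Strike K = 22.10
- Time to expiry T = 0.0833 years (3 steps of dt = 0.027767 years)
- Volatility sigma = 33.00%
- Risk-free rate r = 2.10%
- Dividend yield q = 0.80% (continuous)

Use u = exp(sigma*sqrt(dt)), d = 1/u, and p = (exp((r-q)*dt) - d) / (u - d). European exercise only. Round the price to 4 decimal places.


Answer: Price = V(0,0) = 1.0213

Derivation:
dt = T/N = 0.027767
u = exp(sigma*sqrt(dt)) = 1.056529; d = 1/u = 0.946496
p = (exp((r-q)*dt) - d) / (u - d) = 0.489537
Discount per step: exp(-r*dt) = 0.999417
Stock lattice S(k, i) with i counting down-moves:
  k=0: S(0,0) = 21.8400
  k=1: S(1,0) = 23.0746; S(1,1) = 20.6715
  k=2: S(2,0) = 24.3790; S(2,1) = 21.8400; S(2,2) = 19.5654
  k=3: S(3,0) = 25.7571; S(3,1) = 23.0746; S(3,2) = 20.6715; S(3,3) = 18.5186
Terminal payoffs V(N, i) = max(K - S_T, 0):
  V(3,0) = 0.000000; V(3,1) = 0.000000; V(3,2) = 1.428537; V(3,3) = 3.581390
Backward induction: V(k, i) = exp(-r*dt) * [p * V(k+1, i) + (1-p) * V(k+1, i+1)].
  V(2,0) = exp(-r*dt) * [p*0.000000 + (1-p)*0.000000] = 0.000000
  V(2,1) = exp(-r*dt) * [p*0.000000 + (1-p)*1.428537] = 0.728790
  V(2,2) = exp(-r*dt) * [p*1.428537 + (1-p)*3.581390] = 2.526015
  V(1,0) = exp(-r*dt) * [p*0.000000 + (1-p)*0.728790] = 0.371803
  V(1,1) = exp(-r*dt) * [p*0.728790 + (1-p)*2.526015] = 1.645246
  V(0,0) = exp(-r*dt) * [p*0.371803 + (1-p)*1.645246] = 1.021253


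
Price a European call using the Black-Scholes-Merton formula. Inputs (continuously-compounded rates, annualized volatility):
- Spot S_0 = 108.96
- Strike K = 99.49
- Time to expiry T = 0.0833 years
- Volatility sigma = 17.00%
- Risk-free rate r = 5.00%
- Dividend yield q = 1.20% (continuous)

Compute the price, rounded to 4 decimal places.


Answer: Price = 9.8284

Derivation:
d1 = (ln(S/K) + (r - q + 0.5*sigma^2) * T) / (sigma * sqrt(T)) = 1.94217618
d2 = d1 - sigma * sqrt(T) = 1.89311123
exp(-rT) = 0.99584366; exp(-qT) = 0.99900090
C = S_0 * exp(-qT) * N(d1) - K * exp(-rT) * N(d2)
N(d1) = 0.97394211; N(d2) = 0.97082846
C = 108.9600 * 0.99900090 * 0.97394211 - 99.4900 * 0.99584366 * 0.97082846 = 9.8284


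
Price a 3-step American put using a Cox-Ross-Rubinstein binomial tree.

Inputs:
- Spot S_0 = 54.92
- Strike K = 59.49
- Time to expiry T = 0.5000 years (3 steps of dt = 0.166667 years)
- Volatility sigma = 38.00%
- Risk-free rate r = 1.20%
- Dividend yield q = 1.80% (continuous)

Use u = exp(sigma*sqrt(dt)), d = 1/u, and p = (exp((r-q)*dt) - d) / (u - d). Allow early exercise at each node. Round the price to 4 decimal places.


dt = T/N = 0.166667
u = exp(sigma*sqrt(dt)) = 1.167815; d = 1/u = 0.856300
p = (exp((r-q)*dt) - d) / (u - d) = 0.458085
Discount per step: exp(-r*dt) = 0.998002
Stock lattice S(k, i) with i counting down-moves:
  k=0: S(0,0) = 54.9200
  k=1: S(1,0) = 64.1364; S(1,1) = 47.0280
  k=2: S(2,0) = 74.8994; S(2,1) = 54.9200; S(2,2) = 40.2701
  k=3: S(3,0) = 87.4687; S(3,1) = 64.1364; S(3,2) = 47.0280; S(3,3) = 34.4833
Terminal payoffs V(N, i) = max(K - S_T, 0):
  V(3,0) = 0.000000; V(3,1) = 0.000000; V(3,2) = 12.461997; V(3,3) = 25.006721
Backward induction: V(k, i) = exp(-r*dt) * [p * V(k+1, i) + (1-p) * V(k+1, i+1)]; then take max(V_cont, immediate exercise) for American.
  V(2,0) = exp(-r*dt) * [p*0.000000 + (1-p)*0.000000] = 0.000000; exercise = 0.000000; V(2,0) = max -> 0.000000
  V(2,1) = exp(-r*dt) * [p*0.000000 + (1-p)*12.461997] = 6.739844; exercise = 4.570000; V(2,1) = max -> 6.739844
  V(2,2) = exp(-r*dt) * [p*12.461997 + (1-p)*25.006721] = 19.221683; exercise = 19.219915; V(2,2) = max -> 19.221683
  V(1,0) = exp(-r*dt) * [p*0.000000 + (1-p)*6.739844] = 3.645122; exercise = 0.000000; V(1,0) = max -> 3.645122
  V(1,1) = exp(-r*dt) * [p*6.739844 + (1-p)*19.221683] = 13.476953; exercise = 12.461997; V(1,1) = max -> 13.476953
  V(0,0) = exp(-r*dt) * [p*3.645122 + (1-p)*13.476953] = 8.955205; exercise = 4.570000; V(0,0) = max -> 8.955205

Answer: Price = V(0,0) = 8.9552


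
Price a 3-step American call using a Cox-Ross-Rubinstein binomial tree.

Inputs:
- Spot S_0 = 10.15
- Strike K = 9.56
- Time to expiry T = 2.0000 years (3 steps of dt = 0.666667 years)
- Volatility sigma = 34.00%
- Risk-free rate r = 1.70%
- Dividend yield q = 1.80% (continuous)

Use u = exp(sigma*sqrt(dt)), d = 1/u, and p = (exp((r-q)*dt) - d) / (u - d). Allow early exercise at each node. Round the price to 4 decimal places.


Answer: Price = V(0,0) = 2.2491

Derivation:
dt = T/N = 0.666667
u = exp(sigma*sqrt(dt)) = 1.319970; d = 1/u = 0.757593
p = (exp((r-q)*dt) - d) / (u - d) = 0.429855
Discount per step: exp(-r*dt) = 0.988731
Stock lattice S(k, i) with i counting down-moves:
  k=0: S(0,0) = 10.1500
  k=1: S(1,0) = 13.3977; S(1,1) = 7.6896
  k=2: S(2,0) = 17.6846; S(2,1) = 10.1500; S(2,2) = 5.8256
  k=3: S(3,0) = 23.3431; S(3,1) = 13.3977; S(3,2) = 7.6896; S(3,3) = 4.4134
Terminal payoffs V(N, i) = max(S_T - K, 0):
  V(3,0) = 13.783072; V(3,1) = 3.837693; V(3,2) = 0.000000; V(3,3) = 0.000000
Backward induction: V(k, i) = exp(-r*dt) * [p * V(k+1, i) + (1-p) * V(k+1, i+1)]; then take max(V_cont, immediate exercise) for American.
  V(2,0) = exp(-r*dt) * [p*13.783072 + (1-p)*3.837693] = 8.021339; exercise = 8.124550; V(2,0) = max -> 8.124550
  V(2,1) = exp(-r*dt) * [p*3.837693 + (1-p)*0.000000] = 1.631061; exercise = 0.590000; V(2,1) = max -> 1.631061
  V(2,2) = exp(-r*dt) * [p*0.000000 + (1-p)*0.000000] = 0.000000; exercise = 0.000000; V(2,2) = max -> 0.000000
  V(1,0) = exp(-r*dt) * [p*8.124550 + (1-p)*1.631061] = 4.372484; exercise = 3.837693; V(1,0) = max -> 4.372484
  V(1,1) = exp(-r*dt) * [p*1.631061 + (1-p)*0.000000] = 0.693219; exercise = 0.000000; V(1,1) = max -> 0.693219
  V(0,0) = exp(-r*dt) * [p*4.372484 + (1-p)*0.693219] = 2.249134; exercise = 0.590000; V(0,0) = max -> 2.249134


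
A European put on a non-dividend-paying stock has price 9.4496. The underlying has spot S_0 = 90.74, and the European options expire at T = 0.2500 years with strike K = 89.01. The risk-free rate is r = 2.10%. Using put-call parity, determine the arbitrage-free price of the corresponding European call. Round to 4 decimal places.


Put-call parity: C - P = S_0 * exp(-qT) - K * exp(-rT).
S_0 * exp(-qT) = 90.7400 * 1.00000000 = 90.74000000
K * exp(-rT) = 89.0100 * 0.99476376 = 88.54392203
C = P + S*exp(-qT) - K*exp(-rT)
C = 9.4496 + 90.74000000 - 88.54392203 = 11.6457

Answer: Call price = 11.6457


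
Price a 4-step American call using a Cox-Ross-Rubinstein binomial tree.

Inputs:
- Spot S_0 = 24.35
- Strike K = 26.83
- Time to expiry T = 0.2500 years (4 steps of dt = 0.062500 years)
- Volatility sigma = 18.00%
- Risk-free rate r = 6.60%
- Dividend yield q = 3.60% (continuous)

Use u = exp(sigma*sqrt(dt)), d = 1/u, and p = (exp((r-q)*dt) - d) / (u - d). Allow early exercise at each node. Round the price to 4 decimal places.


Answer: Price = V(0,0) = 0.1540

Derivation:
dt = T/N = 0.062500
u = exp(sigma*sqrt(dt)) = 1.046028; d = 1/u = 0.955997
p = (exp((r-q)*dt) - d) / (u - d) = 0.509598
Discount per step: exp(-r*dt) = 0.995883
Stock lattice S(k, i) with i counting down-moves:
  k=0: S(0,0) = 24.3500
  k=1: S(1,0) = 25.4708; S(1,1) = 23.2785
  k=2: S(2,0) = 26.6431; S(2,1) = 24.3500; S(2,2) = 22.2542
  k=3: S(3,0) = 27.8695; S(3,1) = 25.4708; S(3,2) = 23.2785; S(3,3) = 21.2750
  k=4: S(4,0) = 29.1522; S(4,1) = 26.6431; S(4,2) = 24.3500; S(4,3) = 22.2542; S(4,4) = 20.3388
Terminal payoffs V(N, i) = max(S_T - K, 0):
  V(4,0) = 2.322243; V(4,1) = 0.000000; V(4,2) = 0.000000; V(4,3) = 0.000000; V(4,4) = 0.000000
Backward induction: V(k, i) = exp(-r*dt) * [p * V(k+1, i) + (1-p) * V(k+1, i+1)]; then take max(V_cont, immediate exercise) for American.
  V(3,0) = exp(-r*dt) * [p*2.322243 + (1-p)*0.000000] = 1.178538; exercise = 1.039471; V(3,0) = max -> 1.178538
  V(3,1) = exp(-r*dt) * [p*0.000000 + (1-p)*0.000000] = 0.000000; exercise = 0.000000; V(3,1) = max -> 0.000000
  V(3,2) = exp(-r*dt) * [p*0.000000 + (1-p)*0.000000] = 0.000000; exercise = 0.000000; V(3,2) = max -> 0.000000
  V(3,3) = exp(-r*dt) * [p*0.000000 + (1-p)*0.000000] = 0.000000; exercise = 0.000000; V(3,3) = max -> 0.000000
  V(2,0) = exp(-r*dt) * [p*1.178538 + (1-p)*0.000000] = 0.598108; exercise = 0.000000; V(2,0) = max -> 0.598108
  V(2,1) = exp(-r*dt) * [p*0.000000 + (1-p)*0.000000] = 0.000000; exercise = 0.000000; V(2,1) = max -> 0.000000
  V(2,2) = exp(-r*dt) * [p*0.000000 + (1-p)*0.000000] = 0.000000; exercise = 0.000000; V(2,2) = max -> 0.000000
  V(1,0) = exp(-r*dt) * [p*0.598108 + (1-p)*0.000000] = 0.303540; exercise = 0.000000; V(1,0) = max -> 0.303540
  V(1,1) = exp(-r*dt) * [p*0.000000 + (1-p)*0.000000] = 0.000000; exercise = 0.000000; V(1,1) = max -> 0.000000
  V(0,0) = exp(-r*dt) * [p*0.303540 + (1-p)*0.000000] = 0.154046; exercise = 0.000000; V(0,0) = max -> 0.154046


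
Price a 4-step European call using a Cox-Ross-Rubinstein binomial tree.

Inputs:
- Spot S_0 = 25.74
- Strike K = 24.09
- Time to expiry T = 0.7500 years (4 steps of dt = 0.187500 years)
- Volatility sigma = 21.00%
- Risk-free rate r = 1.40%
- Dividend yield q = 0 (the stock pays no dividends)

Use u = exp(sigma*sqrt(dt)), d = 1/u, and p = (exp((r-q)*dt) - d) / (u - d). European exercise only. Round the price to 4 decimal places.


dt = T/N = 0.187500
u = exp(sigma*sqrt(dt)) = 1.095195; d = 1/u = 0.913079
p = (exp((r-q)*dt) - d) / (u - d) = 0.491715
Discount per step: exp(-r*dt) = 0.997378
Stock lattice S(k, i) with i counting down-moves:
  k=0: S(0,0) = 25.7400
  k=1: S(1,0) = 28.1903; S(1,1) = 23.5027
  k=2: S(2,0) = 30.8739; S(2,1) = 25.7400; S(2,2) = 21.4598
  k=3: S(3,0) = 33.8130; S(3,1) = 28.1903; S(3,2) = 23.5027; S(3,3) = 19.5945
  k=4: S(4,0) = 37.0318; S(4,1) = 30.8739; S(4,2) = 25.7400; S(4,3) = 21.4598; S(4,4) = 17.8913
Terminal payoffs V(N, i) = max(S_T - K, 0):
  V(4,0) = 12.941795; V(4,1) = 6.783911; V(4,2) = 1.650000; V(4,3) = 0.000000; V(4,4) = 0.000000
Backward induction: V(k, i) = exp(-r*dt) * [p * V(k+1, i) + (1-p) * V(k+1, i+1)].
  V(3,0) = exp(-r*dt) * [p*12.941795 + (1-p)*6.783911] = 9.786115
  V(3,1) = exp(-r*dt) * [p*6.783911 + (1-p)*1.650000] = 4.163479
  V(3,2) = exp(-r*dt) * [p*1.650000 + (1-p)*0.000000] = 0.809203
  V(3,3) = exp(-r*dt) * [p*0.000000 + (1-p)*0.000000] = 0.000000
  V(2,0) = exp(-r*dt) * [p*9.786115 + (1-p)*4.163479] = 6.910053
  V(2,1) = exp(-r*dt) * [p*4.163479 + (1-p)*0.809203] = 2.452107
  V(2,2) = exp(-r*dt) * [p*0.809203 + (1-p)*0.000000] = 0.396855
  V(1,0) = exp(-r*dt) * [p*6.910053 + (1-p)*2.452107] = 4.631972
  V(1,1) = exp(-r*dt) * [p*2.452107 + (1-p)*0.396855] = 1.403764
  V(0,0) = exp(-r*dt) * [p*4.631972 + (1-p)*1.403764] = 2.983282

Answer: Price = V(0,0) = 2.9833


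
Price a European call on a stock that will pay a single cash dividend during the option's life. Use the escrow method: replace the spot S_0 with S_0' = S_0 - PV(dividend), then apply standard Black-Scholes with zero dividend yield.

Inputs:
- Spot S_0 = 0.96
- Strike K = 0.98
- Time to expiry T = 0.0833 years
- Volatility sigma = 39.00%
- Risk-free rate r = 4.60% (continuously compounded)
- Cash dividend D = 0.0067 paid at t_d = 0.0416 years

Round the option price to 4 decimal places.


PV(D) = D * exp(-r * t_d) = 0.0067 * 0.99808823 = 0.00668719
S_0' = S_0 - PV(D) = 0.9600 - 0.00668719 = 0.95331281
d1 = (ln(S_0'/K) + (r + sigma^2/2)*T) / (sigma*sqrt(T)) = -0.15496268
d2 = d1 - sigma*sqrt(T) = -0.26752347
exp(-rT) = 0.99617553
N(d1) = 0.43842537; N(d2) = 0.39453307
C = S_0' * N(d1) - K * exp(-rT) * N(d2) = 0.95331281 * 0.43842537 - 0.9800 * 0.99617553 * 0.39453307 = 0.0328

Answer: Price = 0.0328


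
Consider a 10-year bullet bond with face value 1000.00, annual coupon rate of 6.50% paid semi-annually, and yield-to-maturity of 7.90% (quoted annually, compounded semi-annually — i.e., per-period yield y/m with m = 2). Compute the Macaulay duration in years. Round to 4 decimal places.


Answer: Macaulay duration = 7.3572 years

Derivation:
Coupon per period c = face * coupon_rate / m = 32.500000
Periods per year m = 2; per-period yield y/m = 0.039500
Number of cashflows N = 20
Cashflows (t years, CF_t, discount factor 1/(1+y/m)^(m*t), PV):
  t = 0.5000: CF_t = 32.500000, DF = 0.962001, PV = 31.265031
  t = 1.0000: CF_t = 32.500000, DF = 0.925446, PV = 30.076990
  t = 1.5000: CF_t = 32.500000, DF = 0.890280, PV = 28.934093
  t = 2.0000: CF_t = 32.500000, DF = 0.856450, PV = 27.834626
  t = 2.5000: CF_t = 32.500000, DF = 0.823906, PV = 26.776937
  t = 3.0000: CF_t = 32.500000, DF = 0.792598, PV = 25.759439
  t = 3.5000: CF_t = 32.500000, DF = 0.762480, PV = 24.780605
  t = 4.0000: CF_t = 32.500000, DF = 0.733507, PV = 23.838966
  t = 4.5000: CF_t = 32.500000, DF = 0.705634, PV = 22.933108
  t = 5.0000: CF_t = 32.500000, DF = 0.678821, PV = 22.061672
  t = 5.5000: CF_t = 32.500000, DF = 0.653026, PV = 21.223350
  t = 6.0000: CF_t = 32.500000, DF = 0.628212, PV = 20.416883
  t = 6.5000: CF_t = 32.500000, DF = 0.604340, PV = 19.641061
  t = 7.0000: CF_t = 32.500000, DF = 0.581376, PV = 18.894720
  t = 7.5000: CF_t = 32.500000, DF = 0.559284, PV = 18.176738
  t = 8.0000: CF_t = 32.500000, DF = 0.538032, PV = 17.486040
  t = 8.5000: CF_t = 32.500000, DF = 0.517587, PV = 16.821587
  t = 9.0000: CF_t = 32.500000, DF = 0.497919, PV = 16.182383
  t = 9.5000: CF_t = 32.500000, DF = 0.478999, PV = 15.567468
  t = 10.0000: CF_t = 1032.500000, DF = 0.460798, PV = 475.773432
Price P = sum_t PV_t = 904.445129
Macaulay numerator sum_t t * PV_t:
  t * PV_t at t = 0.5000: 15.632516
  t * PV_t at t = 1.0000: 30.076990
  t * PV_t at t = 1.5000: 43.401140
  t * PV_t at t = 2.0000: 55.669251
  t * PV_t at t = 2.5000: 66.942342
  t * PV_t at t = 3.0000: 77.278317
  t * PV_t at t = 3.5000: 86.732118
  t * PV_t at t = 4.0000: 95.355863
  t * PV_t at t = 4.5000: 103.198986
  t * PV_t at t = 5.0000: 110.308360
  t * PV_t at t = 5.5000: 116.728424
  t * PV_t at t = 6.0000: 122.501297
  t * PV_t at t = 6.5000: 127.666896
  t * PV_t at t = 7.0000: 132.263037
  t * PV_t at t = 7.5000: 136.325538
  t * PV_t at t = 8.0000: 139.888318
  t * PV_t at t = 8.5000: 142.983490
  t * PV_t at t = 9.0000: 145.641447
  t * PV_t at t = 9.5000: 147.890946
  t * PV_t at t = 10.0000: 4757.734324
Macaulay duration D = (sum_t t * PV_t) / P = 6654.219600 / 904.445129 = 7.357240


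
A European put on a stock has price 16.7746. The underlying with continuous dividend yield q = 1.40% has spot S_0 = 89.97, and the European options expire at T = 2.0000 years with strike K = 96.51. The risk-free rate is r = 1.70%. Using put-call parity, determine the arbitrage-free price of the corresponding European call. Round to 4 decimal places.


Answer: Call price = 10.9766

Derivation:
Put-call parity: C - P = S_0 * exp(-qT) - K * exp(-rT).
S_0 * exp(-qT) = 89.9700 * 0.97238837 = 87.48578136
K * exp(-rT) = 96.5100 * 0.96657150 = 93.28381591
C = P + S*exp(-qT) - K*exp(-rT)
C = 16.7746 + 87.48578136 - 93.28381591 = 10.9766


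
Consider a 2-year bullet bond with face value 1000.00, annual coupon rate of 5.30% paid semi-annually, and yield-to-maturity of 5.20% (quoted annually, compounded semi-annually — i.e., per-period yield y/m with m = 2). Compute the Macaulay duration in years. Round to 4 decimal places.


Coupon per period c = face * coupon_rate / m = 26.500000
Periods per year m = 2; per-period yield y/m = 0.026000
Number of cashflows N = 4
Cashflows (t years, CF_t, discount factor 1/(1+y/m)^(m*t), PV):
  t = 0.5000: CF_t = 26.500000, DF = 0.974659, PV = 25.828460
  t = 1.0000: CF_t = 26.500000, DF = 0.949960, PV = 25.173938
  t = 1.5000: CF_t = 26.500000, DF = 0.925887, PV = 24.536002
  t = 2.0000: CF_t = 1026.500000, DF = 0.902424, PV = 926.338065
Price P = sum_t PV_t = 1001.876465
Macaulay numerator sum_t t * PV_t:
  t * PV_t at t = 0.5000: 12.914230
  t * PV_t at t = 1.0000: 25.173938
  t * PV_t at t = 1.5000: 36.804002
  t * PV_t at t = 2.0000: 1852.676131
Macaulay duration D = (sum_t t * PV_t) / P = 1927.568301 / 1001.876465 = 1.923958

Answer: Macaulay duration = 1.9240 years


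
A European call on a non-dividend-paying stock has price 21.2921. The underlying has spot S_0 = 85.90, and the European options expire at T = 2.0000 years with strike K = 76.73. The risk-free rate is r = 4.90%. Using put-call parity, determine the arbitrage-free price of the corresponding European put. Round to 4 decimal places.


Answer: Put price = 4.9593

Derivation:
Put-call parity: C - P = S_0 * exp(-qT) - K * exp(-rT).
S_0 * exp(-qT) = 85.9000 * 1.00000000 = 85.90000000
K * exp(-rT) = 76.7300 * 0.90664890 = 69.56717039
P = C - S*exp(-qT) + K*exp(-rT)
P = 21.2921 - 85.90000000 + 69.56717039 = 4.9593


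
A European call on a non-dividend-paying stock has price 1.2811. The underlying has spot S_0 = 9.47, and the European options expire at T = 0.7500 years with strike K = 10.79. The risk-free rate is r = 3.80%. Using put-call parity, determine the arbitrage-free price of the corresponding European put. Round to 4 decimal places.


Put-call parity: C - P = S_0 * exp(-qT) - K * exp(-rT).
S_0 * exp(-qT) = 9.4700 * 1.00000000 = 9.47000000
K * exp(-rT) = 10.7900 * 0.97190229 = 10.48682575
P = C - S*exp(-qT) + K*exp(-rT)
P = 1.2811 - 9.47000000 + 10.48682575 = 2.2979

Answer: Put price = 2.2979


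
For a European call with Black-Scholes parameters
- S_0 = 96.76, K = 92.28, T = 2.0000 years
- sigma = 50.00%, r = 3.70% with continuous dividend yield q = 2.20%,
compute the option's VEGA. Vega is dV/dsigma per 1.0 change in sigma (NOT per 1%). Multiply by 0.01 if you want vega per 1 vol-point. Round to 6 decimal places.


d1 = 0.4630223626; d2 = -0.2440844186
phi(d1) = 0.3583900404; exp(-qT) = 0.9569539575; exp(-rT) = 0.9286716938
Vega = S * exp(-qT) * phi(d1) * sqrt(T) = 96.7600 * 0.9569539575 * 0.3583900404 * 1.4142135624 = 46.930787

Answer: Vega = 46.930787


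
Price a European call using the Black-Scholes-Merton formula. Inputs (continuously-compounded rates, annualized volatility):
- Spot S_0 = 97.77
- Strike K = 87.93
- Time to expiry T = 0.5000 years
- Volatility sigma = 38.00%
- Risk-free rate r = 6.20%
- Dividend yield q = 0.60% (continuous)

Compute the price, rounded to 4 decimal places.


d1 = (ln(S/K) + (r - q + 0.5*sigma^2) * T) / (sigma * sqrt(T)) = 0.63333224
d2 = d1 - sigma * sqrt(T) = 0.36463166
exp(-rT) = 0.96947557; exp(-qT) = 0.99700450
C = S_0 * exp(-qT) * N(d1) - K * exp(-rT) * N(d2)
N(d1) = 0.73674165; N(d2) = 0.64230681
C = 97.7700 * 0.99700450 * 0.73674165 - 87.9300 * 0.96947557 * 0.64230681 = 17.0614

Answer: Price = 17.0614


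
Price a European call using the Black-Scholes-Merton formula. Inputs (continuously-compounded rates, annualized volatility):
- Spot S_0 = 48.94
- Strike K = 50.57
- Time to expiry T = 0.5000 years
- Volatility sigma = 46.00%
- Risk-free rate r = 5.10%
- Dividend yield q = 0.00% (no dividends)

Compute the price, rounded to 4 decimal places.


d1 = (ln(S/K) + (r - q + 0.5*sigma^2) * T) / (sigma * sqrt(T)) = 0.14030395
d2 = d1 - sigma * sqrt(T) = -0.18496517
exp(-rT) = 0.97482238; exp(-qT) = 1.00000000
C = S_0 * exp(-qT) * N(d1) - K * exp(-rT) * N(d2)
N(d1) = 0.55579008; N(d2) = 0.42662818
C = 48.9400 * 1.00000000 * 0.55579008 - 50.5700 * 0.97482238 * 0.42662818 = 6.1690

Answer: Price = 6.1690


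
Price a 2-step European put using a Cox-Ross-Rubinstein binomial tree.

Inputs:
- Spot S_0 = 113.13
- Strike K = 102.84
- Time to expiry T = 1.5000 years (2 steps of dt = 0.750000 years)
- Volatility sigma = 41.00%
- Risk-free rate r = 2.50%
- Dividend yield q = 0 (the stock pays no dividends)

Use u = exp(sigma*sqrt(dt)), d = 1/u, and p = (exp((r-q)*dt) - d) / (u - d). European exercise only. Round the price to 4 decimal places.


dt = T/N = 0.750000
u = exp(sigma*sqrt(dt)) = 1.426281; d = 1/u = 0.701124
p = (exp((r-q)*dt) - d) / (u - d) = 0.438254
Discount per step: exp(-r*dt) = 0.981425
Stock lattice S(k, i) with i counting down-moves:
  k=0: S(0,0) = 113.1300
  k=1: S(1,0) = 161.3552; S(1,1) = 79.3182
  k=2: S(2,0) = 230.1378; S(2,1) = 113.1300; S(2,2) = 55.6119
Terminal payoffs V(N, i) = max(K - S_T, 0):
  V(2,0) = 0.000000; V(2,1) = 0.000000; V(2,2) = 47.228124
Backward induction: V(k, i) = exp(-r*dt) * [p * V(k+1, i) + (1-p) * V(k+1, i+1)].
  V(1,0) = exp(-r*dt) * [p*0.000000 + (1-p)*0.000000] = 0.000000
  V(1,1) = exp(-r*dt) * [p*0.000000 + (1-p)*47.228124] = 26.037412
  V(0,0) = exp(-r*dt) * [p*0.000000 + (1-p)*26.037412] = 14.354727

Answer: Price = V(0,0) = 14.3547


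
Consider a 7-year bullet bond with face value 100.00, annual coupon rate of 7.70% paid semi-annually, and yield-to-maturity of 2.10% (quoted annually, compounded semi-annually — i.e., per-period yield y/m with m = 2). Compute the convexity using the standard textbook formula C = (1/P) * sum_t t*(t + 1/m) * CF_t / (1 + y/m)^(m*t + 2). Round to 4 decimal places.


Coupon per period c = face * coupon_rate / m = 3.850000
Periods per year m = 2; per-period yield y/m = 0.010500
Number of cashflows N = 14
Cashflows (t years, CF_t, discount factor 1/(1+y/m)^(m*t), PV):
  t = 0.5000: CF_t = 3.850000, DF = 0.989609, PV = 3.809995
  t = 1.0000: CF_t = 3.850000, DF = 0.979326, PV = 3.770406
  t = 1.5000: CF_t = 3.850000, DF = 0.969150, PV = 3.731228
  t = 2.0000: CF_t = 3.850000, DF = 0.959080, PV = 3.692457
  t = 2.5000: CF_t = 3.850000, DF = 0.949114, PV = 3.654089
  t = 3.0000: CF_t = 3.850000, DF = 0.939252, PV = 3.616120
  t = 3.5000: CF_t = 3.850000, DF = 0.929492, PV = 3.578545
  t = 4.0000: CF_t = 3.850000, DF = 0.919834, PV = 3.541361
  t = 4.5000: CF_t = 3.850000, DF = 0.910276, PV = 3.504563
  t = 5.0000: CF_t = 3.850000, DF = 0.900818, PV = 3.468147
  t = 5.5000: CF_t = 3.850000, DF = 0.891457, PV = 3.432110
  t = 6.0000: CF_t = 3.850000, DF = 0.882194, PV = 3.396448
  t = 6.5000: CF_t = 3.850000, DF = 0.873027, PV = 3.361155
  t = 7.0000: CF_t = 103.850000, DF = 0.863956, PV = 89.721815
Price P = sum_t PV_t = 136.278440
Convexity numerator sum_t t*(t + 1/m) * CF_t / (1+y/m)^(m*t + 2):
  t = 0.5000: term = 1.865614
  t = 1.0000: term = 5.538686
  t = 1.5000: term = 10.962267
  t = 2.0000: term = 18.080600
  t = 2.5000: term = 26.839089
  t = 3.0000: term = 37.184289
  t = 3.5000: term = 49.063882
  t = 4.0000: term = 62.426654
  t = 4.5000: term = 77.222481
  t = 5.0000: term = 93.402308
  t = 5.5000: term = 110.918130
  t = 6.0000: term = 129.722971
  t = 6.5000: term = 149.770872
  t = 7.0000: term = 4613.013427
Convexity = (1/P) * sum = 5386.011269 / 136.278440 = 39.522108

Answer: Convexity = 39.5221


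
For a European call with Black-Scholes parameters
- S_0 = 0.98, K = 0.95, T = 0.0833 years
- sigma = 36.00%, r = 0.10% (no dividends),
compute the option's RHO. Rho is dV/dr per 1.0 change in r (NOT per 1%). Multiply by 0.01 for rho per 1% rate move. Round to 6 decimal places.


Answer: Rho = 0.047316

Derivation:
d1 = 0.3519820113; d2 = 0.2480797495
phi(d1) = 0.3749793949; exp(-qT) = 1.0000000000; exp(-rT) = 0.9999167035
N(d2) = 0.5979636482
Rho = K*T*exp(-rT)*N(d2) = 0.9500 * 0.0833 * 0.9999167035 * 0.5979636482 = 0.047316


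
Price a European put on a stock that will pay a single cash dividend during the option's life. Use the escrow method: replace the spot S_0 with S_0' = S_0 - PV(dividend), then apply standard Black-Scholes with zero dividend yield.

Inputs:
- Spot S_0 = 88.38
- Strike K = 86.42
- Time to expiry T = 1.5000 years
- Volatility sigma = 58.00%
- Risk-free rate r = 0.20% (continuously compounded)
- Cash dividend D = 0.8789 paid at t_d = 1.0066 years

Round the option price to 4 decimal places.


Answer: Price = 23.4341

Derivation:
PV(D) = D * exp(-r * t_d) = 0.8789 * 0.99798883 = 0.87713238
S_0' = S_0 - PV(D) = 88.3800 - 0.87713238 = 87.50286762
d1 = (ln(S_0'/K) + (r + sigma^2/2)*T) / (sigma*sqrt(T)) = 0.37692922
d2 = d1 - sigma*sqrt(T) = -0.33342281
exp(-rT) = 0.99700450
N(-d1) = 0.35311310; N(-d2) = 0.63059242
P = K * exp(-rT) * N(-d2) - S_0' * N(-d1) = 86.4200 * 0.99700450 * 0.63059242 - 87.50286762 * 0.35311310 = 23.4341


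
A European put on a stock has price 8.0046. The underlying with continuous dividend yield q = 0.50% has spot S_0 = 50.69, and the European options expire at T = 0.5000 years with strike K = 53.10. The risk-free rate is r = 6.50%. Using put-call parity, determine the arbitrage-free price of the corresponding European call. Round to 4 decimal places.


Answer: Call price = 7.1660

Derivation:
Put-call parity: C - P = S_0 * exp(-qT) - K * exp(-rT).
S_0 * exp(-qT) = 50.6900 * 0.99750312 = 50.56343327
K * exp(-rT) = 53.1000 * 0.96802245 = 51.40199209
C = P + S*exp(-qT) - K*exp(-rT)
C = 8.0046 + 50.56343327 - 51.40199209 = 7.1660


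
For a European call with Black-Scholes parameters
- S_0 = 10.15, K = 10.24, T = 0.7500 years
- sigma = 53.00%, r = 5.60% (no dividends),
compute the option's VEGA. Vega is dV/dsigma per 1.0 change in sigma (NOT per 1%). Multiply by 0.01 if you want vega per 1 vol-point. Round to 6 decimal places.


d1 = 0.3017681007; d2 = -0.1572253633
phi(d1) = 0.3811849737; exp(-qT) = 1.0000000000; exp(-rT) = 0.9588697806
Vega = S * exp(-qT) * phi(d1) * sqrt(T) = 10.1500 * 1.0000000000 * 0.3811849737 * 0.8660254038 = 3.350676

Answer: Vega = 3.350676


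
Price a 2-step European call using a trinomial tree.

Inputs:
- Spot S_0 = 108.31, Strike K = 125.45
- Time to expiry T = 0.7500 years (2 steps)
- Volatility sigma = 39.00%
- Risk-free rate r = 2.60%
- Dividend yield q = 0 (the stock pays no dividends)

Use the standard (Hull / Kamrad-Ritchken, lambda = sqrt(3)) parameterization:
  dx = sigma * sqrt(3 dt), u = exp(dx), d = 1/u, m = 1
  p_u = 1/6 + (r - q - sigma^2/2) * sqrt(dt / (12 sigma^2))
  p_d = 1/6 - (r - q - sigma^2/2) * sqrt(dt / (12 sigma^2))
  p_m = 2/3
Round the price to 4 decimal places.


Answer: Price = V(0,0) = 9.7061

Derivation:
dt = T/N = 0.375000; dx = sigma*sqrt(3*dt) = 0.413657
u = exp(dx) = 1.512339; d = 1/u = 0.661227
p_u = 0.143980, p_m = 0.666667, p_d = 0.189353
Discount per step: exp(-r*dt) = 0.990297
Stock lattice S(k, j) with j the centered position index:
  k=0: S(0,+0) = 108.3100
  k=1: S(1,-1) = 71.6175; S(1,+0) = 108.3100; S(1,+1) = 163.8014
  k=2: S(2,-2) = 47.3555; S(2,-1) = 71.6175; S(2,+0) = 108.3100; S(2,+1) = 163.8014; S(2,+2) = 247.7233
Terminal payoffs V(N, j) = max(S_T - K, 0):
  V(2,-2) = 0.000000; V(2,-1) = 0.000000; V(2,+0) = 0.000000; V(2,+1) = 38.351438; V(2,+2) = 122.273306
Backward induction: V(k, j) = exp(-r*dt) * [p_u * V(k+1, j+1) + p_m * V(k+1, j) + p_d * V(k+1, j-1)]
  V(1,-1) = exp(-r*dt) * [p_u*0.000000 + p_m*0.000000 + p_d*0.000000] = 0.000000
  V(1,+0) = exp(-r*dt) * [p_u*38.351438 + p_m*0.000000 + p_d*0.000000] = 5.468276
  V(1,+1) = exp(-r*dt) * [p_u*122.273306 + p_m*38.351438 + p_d*0.000000] = 42.753689
  V(0,+0) = exp(-r*dt) * [p_u*42.753689 + p_m*5.468276 + p_d*0.000000] = 9.706110


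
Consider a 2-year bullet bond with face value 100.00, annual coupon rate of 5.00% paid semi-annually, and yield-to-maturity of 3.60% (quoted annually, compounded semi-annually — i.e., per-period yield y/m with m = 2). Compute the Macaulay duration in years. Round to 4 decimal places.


Answer: Macaulay duration = 1.9291 years

Derivation:
Coupon per period c = face * coupon_rate / m = 2.500000
Periods per year m = 2; per-period yield y/m = 0.018000
Number of cashflows N = 4
Cashflows (t years, CF_t, discount factor 1/(1+y/m)^(m*t), PV):
  t = 0.5000: CF_t = 2.500000, DF = 0.982318, PV = 2.455796
  t = 1.0000: CF_t = 2.500000, DF = 0.964949, PV = 2.412373
  t = 1.5000: CF_t = 2.500000, DF = 0.947887, PV = 2.369718
  t = 2.0000: CF_t = 102.500000, DF = 0.931127, PV = 95.440510
Price P = sum_t PV_t = 102.678397
Macaulay numerator sum_t t * PV_t:
  t * PV_t at t = 0.5000: 1.227898
  t * PV_t at t = 1.0000: 2.412373
  t * PV_t at t = 1.5000: 3.554577
  t * PV_t at t = 2.0000: 190.881021
Macaulay duration D = (sum_t t * PV_t) / P = 198.075869 / 102.678397 = 1.929090


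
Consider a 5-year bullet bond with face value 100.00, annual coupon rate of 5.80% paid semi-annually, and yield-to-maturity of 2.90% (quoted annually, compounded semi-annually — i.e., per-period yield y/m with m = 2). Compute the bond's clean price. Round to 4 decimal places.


Coupon per period c = face * coupon_rate / m = 2.900000
Periods per year m = 2; per-period yield y/m = 0.014500
Number of cashflows N = 10
Cashflows (t years, CF_t, discount factor 1/(1+y/m)^(m*t), PV):
  t = 0.5000: CF_t = 2.900000, DF = 0.985707, PV = 2.858551
  t = 1.0000: CF_t = 2.900000, DF = 0.971619, PV = 2.817694
  t = 1.5000: CF_t = 2.900000, DF = 0.957732, PV = 2.777422
  t = 2.0000: CF_t = 2.900000, DF = 0.944043, PV = 2.737725
  t = 2.5000: CF_t = 2.900000, DF = 0.930550, PV = 2.698595
  t = 3.0000: CF_t = 2.900000, DF = 0.917250, PV = 2.660025
  t = 3.5000: CF_t = 2.900000, DF = 0.904140, PV = 2.622006
  t = 4.0000: CF_t = 2.900000, DF = 0.891217, PV = 2.584530
  t = 4.5000: CF_t = 2.900000, DF = 0.878479, PV = 2.547590
  t = 5.0000: CF_t = 102.900000, DF = 0.865923, PV = 89.103520
Price P = sum_t PV_t = 113.407658

Answer: Price = 113.4077
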